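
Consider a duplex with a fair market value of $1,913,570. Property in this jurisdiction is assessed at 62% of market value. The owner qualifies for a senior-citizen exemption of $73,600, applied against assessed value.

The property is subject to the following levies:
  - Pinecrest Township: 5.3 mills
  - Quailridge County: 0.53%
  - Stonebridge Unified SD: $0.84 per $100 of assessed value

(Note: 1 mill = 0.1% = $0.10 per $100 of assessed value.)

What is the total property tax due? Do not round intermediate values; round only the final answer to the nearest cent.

$21,143.45

Assessed value = $1,913,570 × 0.62 = $1,186,413.4
Taxable value = $1,186,413.4 − $73,600 = $1,112,813.4
Pinecrest Township: $1,112,813.4 × 0.0053 = $5,897.91102
Quailridge County: $1,112,813.4 × 0.0053 = $5,897.91102
Stonebridge Unified SD: $1,112,813.4 × 0.0084 = $9,347.63256
Total = $21,143.4546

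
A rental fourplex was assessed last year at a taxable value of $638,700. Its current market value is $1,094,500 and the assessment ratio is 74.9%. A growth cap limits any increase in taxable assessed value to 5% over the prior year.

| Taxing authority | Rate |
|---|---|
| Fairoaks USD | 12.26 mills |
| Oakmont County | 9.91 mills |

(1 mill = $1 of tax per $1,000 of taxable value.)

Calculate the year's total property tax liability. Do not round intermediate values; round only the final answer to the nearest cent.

$14,867.98

Uncapped assessed value = $1,094,500 × 0.749 = $819,780.5
Cap limit = $638,700 × 1.05 = $670,635
Taxable assessed value = min($819,780.5, $670,635) = $670,635 (cap binds)
Fairoaks USD: $670,635 × 0.01226 = $8,221.9851
Oakmont County: $670,635 × 0.00991 = $6,645.99285
Total = $14,867.97795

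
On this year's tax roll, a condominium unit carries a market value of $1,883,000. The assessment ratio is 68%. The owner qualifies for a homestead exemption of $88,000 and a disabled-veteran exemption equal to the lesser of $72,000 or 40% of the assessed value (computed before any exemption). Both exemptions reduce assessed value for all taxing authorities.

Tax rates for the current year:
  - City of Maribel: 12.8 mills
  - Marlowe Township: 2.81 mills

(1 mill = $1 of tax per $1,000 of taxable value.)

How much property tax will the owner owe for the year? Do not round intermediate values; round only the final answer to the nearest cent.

$17,490.07

Assessed value = $1,883,000 × 0.68 = $1,280,440
Disabled-veteran exemption = min($72,000, 40% × $1,280,440) = min($72,000, $512,176) = $72,000 (dollar cap binds)
Taxable value = $1,280,440 − $88,000 − $72,000 = $1,120,440
City of Maribel: $1,120,440 × 0.0128 = $14,341.632
Marlowe Township: $1,120,440 × 0.00281 = $3,148.4364
Total = $17,490.0684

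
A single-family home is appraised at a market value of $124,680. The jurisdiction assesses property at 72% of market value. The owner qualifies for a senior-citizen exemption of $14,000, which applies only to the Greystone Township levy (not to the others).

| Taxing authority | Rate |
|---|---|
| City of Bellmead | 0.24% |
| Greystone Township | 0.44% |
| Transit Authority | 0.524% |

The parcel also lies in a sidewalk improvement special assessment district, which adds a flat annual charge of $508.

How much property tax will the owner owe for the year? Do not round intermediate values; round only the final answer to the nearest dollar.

$1,527

Assessed value = $124,680 × 0.72 = $89,769.6
City of Bellmead: $89,769.6 × 0.0024 = $215.44704
Greystone Township: ($89,769.6 − $14,000) × 0.0044 = $75,769.6 × 0.0044 = $333.38624
Transit Authority: $89,769.6 × 0.00524 = $470.392704
Levies subtotal = $1,019.225984
Total = $1,019.225984 + $508 = $1,527.225984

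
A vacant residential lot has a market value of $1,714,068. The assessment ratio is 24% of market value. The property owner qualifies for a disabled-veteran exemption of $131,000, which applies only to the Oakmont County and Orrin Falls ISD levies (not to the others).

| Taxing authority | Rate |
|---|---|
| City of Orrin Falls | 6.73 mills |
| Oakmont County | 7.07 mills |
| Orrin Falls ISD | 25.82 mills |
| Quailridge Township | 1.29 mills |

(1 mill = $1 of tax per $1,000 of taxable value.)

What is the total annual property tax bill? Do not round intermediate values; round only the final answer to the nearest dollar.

$12,521

Assessed value = $1,714,068 × 0.24 = $411,376.32
City of Orrin Falls: $411,376.32 × 0.00673 = $2,768.5626336
Oakmont County: ($411,376.32 − $131,000) × 0.00707 = $280,376.32 × 0.00707 = $1,982.2605824
Orrin Falls ISD: ($411,376.32 − $131,000) × 0.02582 = $280,376.32 × 0.02582 = $7,239.3165824
Quailridge Township: $411,376.32 × 0.00129 = $530.6754528
Total = $12,520.8152512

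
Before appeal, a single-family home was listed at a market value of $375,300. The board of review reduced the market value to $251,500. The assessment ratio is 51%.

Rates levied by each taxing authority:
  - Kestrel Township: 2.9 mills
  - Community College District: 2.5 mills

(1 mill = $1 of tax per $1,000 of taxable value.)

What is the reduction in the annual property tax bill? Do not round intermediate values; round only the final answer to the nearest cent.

Old assessed value = $375,300 × 0.51 = $191,403
New assessed value = $251,500 × 0.51 = $128,265
Combined rate = 0.0029 + 0.0025 = 0.0054
Old tax = $191,403 × 0.0054 = $1,033.5762
New tax = $128,265 × 0.0054 = $692.631
Reduction = $1,033.5762 − $692.631 = $340.9452

$340.95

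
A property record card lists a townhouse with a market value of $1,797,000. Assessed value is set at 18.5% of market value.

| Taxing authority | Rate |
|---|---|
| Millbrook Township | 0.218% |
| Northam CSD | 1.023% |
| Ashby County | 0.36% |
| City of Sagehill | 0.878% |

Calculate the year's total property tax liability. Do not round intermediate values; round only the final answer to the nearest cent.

Assessed value = $1,797,000 × 0.185 = $332,445
Millbrook Township: $332,445 × 0.00218 = $724.7301
Northam CSD: $332,445 × 0.01023 = $3,400.91235
Ashby County: $332,445 × 0.0036 = $1,196.802
City of Sagehill: $332,445 × 0.00878 = $2,918.8671
Total = $724.7301 + $3,400.91235 + $1,196.802 + $2,918.8671 = $8,241.31155

$8,241.31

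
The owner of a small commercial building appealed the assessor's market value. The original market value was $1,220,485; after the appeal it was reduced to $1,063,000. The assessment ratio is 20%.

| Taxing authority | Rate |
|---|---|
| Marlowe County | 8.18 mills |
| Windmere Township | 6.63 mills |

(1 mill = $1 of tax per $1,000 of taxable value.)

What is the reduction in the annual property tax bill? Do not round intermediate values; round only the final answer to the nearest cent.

$466.47

Old assessed value = $1,220,485 × 0.2 = $244,097
New assessed value = $1,063,000 × 0.2 = $212,600
Combined rate = 0.00818 + 0.00663 = 0.01481
Old tax = $244,097 × 0.01481 = $3,615.07657
New tax = $212,600 × 0.01481 = $3,148.606
Reduction = $3,615.07657 − $3,148.606 = $466.47057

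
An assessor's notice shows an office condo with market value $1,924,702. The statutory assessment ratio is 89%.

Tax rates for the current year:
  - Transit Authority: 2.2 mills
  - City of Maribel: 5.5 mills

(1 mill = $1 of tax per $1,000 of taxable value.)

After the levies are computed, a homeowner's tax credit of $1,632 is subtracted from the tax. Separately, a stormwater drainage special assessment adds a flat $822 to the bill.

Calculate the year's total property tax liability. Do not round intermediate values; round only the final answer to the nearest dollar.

$12,380

Assessed value = $1,924,702 × 0.89 = $1,712,984.78
Transit Authority: $1,712,984.78 × 0.0022 = $3,768.566516
City of Maribel: $1,712,984.78 × 0.0055 = $9,421.41629
Levies subtotal = $13,189.982806
After credit = $13,189.982806 − $1,632 = $11,557.982806
Total = $11,557.982806 + $822 = $12,379.982806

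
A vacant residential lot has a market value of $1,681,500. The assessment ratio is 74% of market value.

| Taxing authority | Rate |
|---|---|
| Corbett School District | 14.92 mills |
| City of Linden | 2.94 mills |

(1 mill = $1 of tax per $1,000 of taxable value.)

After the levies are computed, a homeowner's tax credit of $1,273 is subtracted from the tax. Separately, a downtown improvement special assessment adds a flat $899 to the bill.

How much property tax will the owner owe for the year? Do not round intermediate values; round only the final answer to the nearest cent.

Assessed value = $1,681,500 × 0.74 = $1,244,310
Corbett School District: $1,244,310 × 0.01492 = $18,565.1052
City of Linden: $1,244,310 × 0.00294 = $3,658.2714
Levies subtotal = $22,223.3766
After credit = $22,223.3766 − $1,273 = $20,950.3766
Total = $20,950.3766 + $899 = $21,849.3766

$21,849.38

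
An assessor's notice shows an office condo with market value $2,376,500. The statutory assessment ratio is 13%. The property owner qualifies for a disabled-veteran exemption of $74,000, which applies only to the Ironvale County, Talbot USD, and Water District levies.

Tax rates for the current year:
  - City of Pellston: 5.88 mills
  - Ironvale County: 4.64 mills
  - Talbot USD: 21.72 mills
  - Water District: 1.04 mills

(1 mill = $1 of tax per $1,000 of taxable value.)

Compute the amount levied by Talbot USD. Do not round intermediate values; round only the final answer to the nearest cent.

$5,103.01

Assessed value = $2,376,500 × 0.13 = $308,945
Talbot USD taxable value = $308,945 − $74,000 = $234,945
Talbot USD levy = $234,945 × 0.02172 = $5,103.0054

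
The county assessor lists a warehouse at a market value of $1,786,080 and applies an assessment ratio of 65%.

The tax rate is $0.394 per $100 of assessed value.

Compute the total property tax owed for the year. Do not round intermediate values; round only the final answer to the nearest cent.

Assessed value = $1,786,080 × 0.65 = $1,160,952
Tax = $1,160,952 × 0.00394 = $4,574.15088

$4,574.15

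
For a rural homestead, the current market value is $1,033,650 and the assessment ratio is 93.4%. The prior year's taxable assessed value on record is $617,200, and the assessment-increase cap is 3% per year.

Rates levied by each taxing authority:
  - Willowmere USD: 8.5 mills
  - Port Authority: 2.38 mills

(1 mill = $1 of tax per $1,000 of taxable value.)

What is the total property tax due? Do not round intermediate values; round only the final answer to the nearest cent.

$6,916.59

Uncapped assessed value = $1,033,650 × 0.934 = $965,429.1
Cap limit = $617,200 × 1.03 = $635,716
Taxable assessed value = min($965,429.1, $635,716) = $635,716 (cap binds)
Willowmere USD: $635,716 × 0.0085 = $5,403.586
Port Authority: $635,716 × 0.00238 = $1,513.00408
Total = $6,916.59008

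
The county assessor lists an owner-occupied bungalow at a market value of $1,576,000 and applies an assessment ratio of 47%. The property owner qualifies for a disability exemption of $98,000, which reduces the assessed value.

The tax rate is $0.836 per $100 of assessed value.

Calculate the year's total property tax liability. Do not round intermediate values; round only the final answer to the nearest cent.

$5,373.14

Assessed value = $1,576,000 × 0.47 = $740,720
Taxable value = $740,720 − $98,000 = $642,720
Tax = $642,720 × 0.00836 = $5,373.1392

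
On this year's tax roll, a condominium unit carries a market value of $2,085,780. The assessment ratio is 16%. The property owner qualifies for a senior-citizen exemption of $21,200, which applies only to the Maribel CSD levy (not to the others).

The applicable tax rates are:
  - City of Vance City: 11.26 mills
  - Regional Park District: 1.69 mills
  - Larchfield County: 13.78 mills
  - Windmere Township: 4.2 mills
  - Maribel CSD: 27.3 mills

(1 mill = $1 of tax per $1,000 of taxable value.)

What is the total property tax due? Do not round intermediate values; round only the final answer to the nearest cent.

Assessed value = $2,085,780 × 0.16 = $333,724.8
City of Vance City: $333,724.8 × 0.01126 = $3,757.741248
Regional Park District: $333,724.8 × 0.00169 = $563.994912
Larchfield County: $333,724.8 × 0.01378 = $4,598.727744
Windmere Township: $333,724.8 × 0.0042 = $1,401.64416
Maribel CSD: ($333,724.8 − $21,200) × 0.0273 = $312,524.8 × 0.0273 = $8,531.92704
Total = $18,854.035104

$18,854.04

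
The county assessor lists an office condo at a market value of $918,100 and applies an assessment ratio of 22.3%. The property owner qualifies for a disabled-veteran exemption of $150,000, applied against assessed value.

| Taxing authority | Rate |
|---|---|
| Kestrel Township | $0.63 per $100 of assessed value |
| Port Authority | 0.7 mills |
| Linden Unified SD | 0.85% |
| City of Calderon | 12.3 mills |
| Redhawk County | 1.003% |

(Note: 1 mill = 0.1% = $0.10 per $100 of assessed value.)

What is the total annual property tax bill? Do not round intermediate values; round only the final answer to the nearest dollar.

$2,071

Assessed value = $918,100 × 0.223 = $204,736.3
Taxable value = $204,736.3 − $150,000 = $54,736.3
Kestrel Township: $54,736.3 × 0.0063 = $344.83869
Port Authority: $54,736.3 × 0.0007 = $38.31541
Linden Unified SD: $54,736.3 × 0.0085 = $465.25855
City of Calderon: $54,736.3 × 0.0123 = $673.25649
Redhawk County: $54,736.3 × 0.01003 = $549.005089
Total = $2,070.674229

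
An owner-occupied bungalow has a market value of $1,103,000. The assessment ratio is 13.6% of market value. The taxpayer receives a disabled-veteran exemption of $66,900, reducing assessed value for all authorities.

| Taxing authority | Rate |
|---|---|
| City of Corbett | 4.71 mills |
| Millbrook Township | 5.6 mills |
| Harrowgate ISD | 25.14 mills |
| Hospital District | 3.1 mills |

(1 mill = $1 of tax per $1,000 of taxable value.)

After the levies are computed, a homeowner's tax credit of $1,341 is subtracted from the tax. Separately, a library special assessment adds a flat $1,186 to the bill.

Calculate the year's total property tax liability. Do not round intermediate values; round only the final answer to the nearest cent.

$3,048.81

Assessed value = $1,103,000 × 0.136 = $150,008
Taxable value = $150,008 − $66,900 = $83,108
City of Corbett: $83,108 × 0.00471 = $391.43868
Millbrook Township: $83,108 × 0.0056 = $465.4048
Harrowgate ISD: $83,108 × 0.02514 = $2,089.33512
Hospital District: $83,108 × 0.0031 = $257.6348
Levies subtotal = $3,203.8134
After credit = $3,203.8134 − $1,341 = $1,862.8134
Total = $1,862.8134 + $1,186 = $3,048.8134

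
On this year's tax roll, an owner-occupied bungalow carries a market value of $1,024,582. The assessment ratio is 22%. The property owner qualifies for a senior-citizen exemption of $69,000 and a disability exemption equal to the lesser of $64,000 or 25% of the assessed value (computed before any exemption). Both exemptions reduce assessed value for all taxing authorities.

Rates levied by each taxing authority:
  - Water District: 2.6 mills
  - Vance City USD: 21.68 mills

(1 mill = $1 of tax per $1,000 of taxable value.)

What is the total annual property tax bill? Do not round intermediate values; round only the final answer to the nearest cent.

$2,429.36

Assessed value = $1,024,582 × 0.22 = $225,408.04
Disability exemption = min($64,000, 25% × $225,408.04) = min($64,000, $56,352.01) = $56,352.01 (percentage binds)
Taxable value = $225,408.04 − $69,000 − $56,352.01 = $100,056.03
Water District: $100,056.03 × 0.0026 = $260.145678
Vance City USD: $100,056.03 × 0.02168 = $2,169.2147304
Total = $2,429.3604084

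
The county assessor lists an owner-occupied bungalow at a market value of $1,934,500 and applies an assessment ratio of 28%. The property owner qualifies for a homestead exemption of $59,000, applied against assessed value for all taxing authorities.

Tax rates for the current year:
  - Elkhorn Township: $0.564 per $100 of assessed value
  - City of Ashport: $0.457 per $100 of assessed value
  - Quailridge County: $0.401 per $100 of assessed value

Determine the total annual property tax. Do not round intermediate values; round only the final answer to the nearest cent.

$6,863.43

Assessed value = $1,934,500 × 0.28 = $541,660
Taxable value = $541,660 − $59,000 = $482,660
Elkhorn Township: $482,660 × 0.00564 = $2,722.2024
City of Ashport: $482,660 × 0.00457 = $2,205.7562
Quailridge County: $482,660 × 0.00401 = $1,935.4666
Total = $2,722.2024 + $2,205.7562 + $1,935.4666 = $6,863.4252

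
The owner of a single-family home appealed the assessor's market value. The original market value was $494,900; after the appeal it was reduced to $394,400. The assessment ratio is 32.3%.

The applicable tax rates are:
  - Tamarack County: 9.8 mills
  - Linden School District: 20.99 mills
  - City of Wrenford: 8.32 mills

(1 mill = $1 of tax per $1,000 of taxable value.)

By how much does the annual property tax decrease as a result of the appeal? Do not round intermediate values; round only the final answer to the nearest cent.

Old assessed value = $494,900 × 0.323 = $159,852.7
New assessed value = $394,400 × 0.323 = $127,391.2
Combined rate = 0.0098 + 0.02099 + 0.00832 = 0.03911
Old tax = $159,852.7 × 0.03911 = $6,251.839097
New tax = $127,391.2 × 0.03911 = $4,982.269832
Reduction = $6,251.839097 − $4,982.269832 = $1,269.569265

$1,269.57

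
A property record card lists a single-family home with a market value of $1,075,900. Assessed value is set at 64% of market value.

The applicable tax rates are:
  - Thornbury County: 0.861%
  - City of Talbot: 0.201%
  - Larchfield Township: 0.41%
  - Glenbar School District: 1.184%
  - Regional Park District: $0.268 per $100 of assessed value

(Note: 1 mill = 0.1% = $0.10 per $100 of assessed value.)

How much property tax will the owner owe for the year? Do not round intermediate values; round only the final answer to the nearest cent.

Assessed value = $1,075,900 × 0.64 = $688,576
Thornbury County: $688,576 × 0.00861 = $5,928.63936
City of Talbot: $688,576 × 0.00201 = $1,384.03776
Larchfield Township: $688,576 × 0.0041 = $2,823.1616
Glenbar School District: $688,576 × 0.01184 = $8,152.73984
Regional Park District: $688,576 × 0.00268 = $1,845.38368
Total = $20,133.96224

$20,133.96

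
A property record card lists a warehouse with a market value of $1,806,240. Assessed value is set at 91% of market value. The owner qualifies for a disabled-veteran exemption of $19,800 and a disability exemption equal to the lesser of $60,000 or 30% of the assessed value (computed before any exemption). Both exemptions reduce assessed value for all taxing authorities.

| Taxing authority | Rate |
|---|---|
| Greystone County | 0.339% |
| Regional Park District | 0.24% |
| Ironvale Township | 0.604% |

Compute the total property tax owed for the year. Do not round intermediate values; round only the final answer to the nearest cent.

Assessed value = $1,806,240 × 0.91 = $1,643,678.4
Disability exemption = min($60,000, 30% × $1,643,678.4) = min($60,000, $493,103.52) = $60,000 (dollar cap binds)
Taxable value = $1,643,678.4 − $19,800 − $60,000 = $1,563,878.4
Greystone County: $1,563,878.4 × 0.00339 = $5,301.547776
Regional Park District: $1,563,878.4 × 0.0024 = $3,753.30816
Ironvale Township: $1,563,878.4 × 0.00604 = $9,445.825536
Total = $18,500.681472

$18,500.68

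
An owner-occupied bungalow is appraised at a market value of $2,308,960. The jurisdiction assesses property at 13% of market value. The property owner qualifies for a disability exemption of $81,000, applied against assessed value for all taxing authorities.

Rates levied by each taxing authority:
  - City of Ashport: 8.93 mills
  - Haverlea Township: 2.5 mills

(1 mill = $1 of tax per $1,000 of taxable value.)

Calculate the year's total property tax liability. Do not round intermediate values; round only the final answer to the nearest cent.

$2,505.05

Assessed value = $2,308,960 × 0.13 = $300,164.8
Taxable value = $300,164.8 − $81,000 = $219,164.8
City of Ashport: $219,164.8 × 0.00893 = $1,957.141664
Haverlea Township: $219,164.8 × 0.0025 = $547.912
Total = $1,957.141664 + $547.912 = $2,505.053664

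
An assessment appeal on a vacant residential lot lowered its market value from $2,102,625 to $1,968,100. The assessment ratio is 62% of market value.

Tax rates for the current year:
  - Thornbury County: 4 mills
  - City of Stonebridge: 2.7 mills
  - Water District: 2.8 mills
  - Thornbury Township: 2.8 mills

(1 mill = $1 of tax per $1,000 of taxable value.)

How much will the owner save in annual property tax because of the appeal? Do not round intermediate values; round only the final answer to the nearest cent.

Old assessed value = $2,102,625 × 0.62 = $1,303,627.5
New assessed value = $1,968,100 × 0.62 = $1,220,222
Combined rate = 0.004 + 0.0027 + 0.0028 + 0.0028 = 0.0123
Old tax = $1,303,627.5 × 0.0123 = $16,034.61825
New tax = $1,220,222 × 0.0123 = $15,008.7306
Reduction = $16,034.61825 − $15,008.7306 = $1,025.88765

$1,025.89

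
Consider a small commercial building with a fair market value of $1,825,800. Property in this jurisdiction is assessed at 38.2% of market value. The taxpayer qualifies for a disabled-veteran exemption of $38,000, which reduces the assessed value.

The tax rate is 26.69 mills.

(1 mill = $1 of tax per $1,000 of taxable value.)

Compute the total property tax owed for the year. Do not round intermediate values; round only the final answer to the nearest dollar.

Assessed value = $1,825,800 × 0.382 = $697,455.6
Taxable value = $697,455.6 − $38,000 = $659,455.6
Tax = $659,455.6 × 0.02669 = $17,600.869964

$17,601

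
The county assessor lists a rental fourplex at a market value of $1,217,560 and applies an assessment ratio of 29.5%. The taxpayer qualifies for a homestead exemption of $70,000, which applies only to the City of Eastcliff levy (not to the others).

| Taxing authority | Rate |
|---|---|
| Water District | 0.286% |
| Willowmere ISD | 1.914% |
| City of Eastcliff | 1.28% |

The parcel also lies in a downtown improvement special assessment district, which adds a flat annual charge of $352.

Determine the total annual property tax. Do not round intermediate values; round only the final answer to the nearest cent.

$11,955.47

Assessed value = $1,217,560 × 0.295 = $359,180.2
Water District: $359,180.2 × 0.00286 = $1,027.255372
Willowmere ISD: $359,180.2 × 0.01914 = $6,874.709028
City of Eastcliff: ($359,180.2 − $70,000) × 0.0128 = $289,180.2 × 0.0128 = $3,701.50656
Levies subtotal = $11,603.47096
Total = $11,603.47096 + $352 = $11,955.47096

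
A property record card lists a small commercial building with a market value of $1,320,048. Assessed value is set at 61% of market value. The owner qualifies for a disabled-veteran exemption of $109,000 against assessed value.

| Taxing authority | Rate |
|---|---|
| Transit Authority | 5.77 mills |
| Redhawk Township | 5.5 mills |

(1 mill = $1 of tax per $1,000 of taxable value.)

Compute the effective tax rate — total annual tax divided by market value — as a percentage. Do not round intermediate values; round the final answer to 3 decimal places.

0.594%

Assessed value = $1,320,048 × 0.61 = $805,229.28
Taxable value = $805,229.28 − $109,000 = $696,229.28
Transit Authority: $696,229.28 × 0.00577 = $4,017.2429456
Redhawk Township: $696,229.28 × 0.0055 = $3,829.26104
Total tax = $7,846.5039856
Effective rate = $7,846.5039856 ÷ $1,320,048 = 0.594% of market value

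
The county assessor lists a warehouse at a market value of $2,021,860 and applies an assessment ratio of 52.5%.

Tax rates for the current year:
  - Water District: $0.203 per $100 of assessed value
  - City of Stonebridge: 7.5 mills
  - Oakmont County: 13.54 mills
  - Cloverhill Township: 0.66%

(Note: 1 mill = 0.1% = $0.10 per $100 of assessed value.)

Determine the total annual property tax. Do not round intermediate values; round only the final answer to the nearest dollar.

Assessed value = $2,021,860 × 0.525 = $1,061,476.5
Water District: $1,061,476.5 × 0.00203 = $2,154.797295
City of Stonebridge: $1,061,476.5 × 0.0075 = $7,961.07375
Oakmont County: $1,061,476.5 × 0.01354 = $14,372.39181
Cloverhill Township: $1,061,476.5 × 0.0066 = $7,005.7449
Total = $31,494.007755

$31,494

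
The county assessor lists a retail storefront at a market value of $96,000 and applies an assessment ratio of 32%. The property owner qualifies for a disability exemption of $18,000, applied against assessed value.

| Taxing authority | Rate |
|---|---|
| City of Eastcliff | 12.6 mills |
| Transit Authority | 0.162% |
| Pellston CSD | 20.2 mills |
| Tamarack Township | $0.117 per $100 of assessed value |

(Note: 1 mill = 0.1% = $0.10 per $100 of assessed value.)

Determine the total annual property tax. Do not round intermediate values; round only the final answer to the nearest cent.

Assessed value = $96,000 × 0.32 = $30,720
Taxable value = $30,720 − $18,000 = $12,720
City of Eastcliff: $12,720 × 0.0126 = $160.272
Transit Authority: $12,720 × 0.00162 = $20.6064
Pellston CSD: $12,720 × 0.0202 = $256.944
Tamarack Township: $12,720 × 0.00117 = $14.8824
Total = $452.7048

$452.70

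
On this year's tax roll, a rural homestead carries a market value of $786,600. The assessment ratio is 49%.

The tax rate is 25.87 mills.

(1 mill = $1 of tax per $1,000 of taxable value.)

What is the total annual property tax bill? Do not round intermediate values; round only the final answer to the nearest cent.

$9,971.18

Assessed value = $786,600 × 0.49 = $385,434
Tax = $385,434 × 0.02587 = $9,971.17758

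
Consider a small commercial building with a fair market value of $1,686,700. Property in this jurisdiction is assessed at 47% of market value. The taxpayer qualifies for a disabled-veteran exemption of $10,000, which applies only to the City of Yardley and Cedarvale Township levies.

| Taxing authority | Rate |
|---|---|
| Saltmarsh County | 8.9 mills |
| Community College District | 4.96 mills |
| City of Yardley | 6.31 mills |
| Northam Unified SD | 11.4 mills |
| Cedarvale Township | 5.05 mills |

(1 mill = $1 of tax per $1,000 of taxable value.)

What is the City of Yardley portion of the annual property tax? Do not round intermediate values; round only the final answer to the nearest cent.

Assessed value = $1,686,700 × 0.47 = $792,749
City of Yardley taxable value = $792,749 − $10,000 = $782,749
City of Yardley levy = $782,749 × 0.00631 = $4,939.14619

$4,939.15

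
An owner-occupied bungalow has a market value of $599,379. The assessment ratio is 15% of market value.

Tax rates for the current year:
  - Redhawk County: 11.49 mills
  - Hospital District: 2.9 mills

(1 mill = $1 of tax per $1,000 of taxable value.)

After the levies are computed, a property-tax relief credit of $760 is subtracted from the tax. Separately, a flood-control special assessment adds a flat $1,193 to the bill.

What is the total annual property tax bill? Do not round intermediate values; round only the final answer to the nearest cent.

$1,726.76

Assessed value = $599,379 × 0.15 = $89,906.85
Redhawk County: $89,906.85 × 0.01149 = $1,033.0297065
Hospital District: $89,906.85 × 0.0029 = $260.729865
Levies subtotal = $1,293.7595715
After credit = $1,293.7595715 − $760 = $533.7595715
Total = $533.7595715 + $1,193 = $1,726.7595715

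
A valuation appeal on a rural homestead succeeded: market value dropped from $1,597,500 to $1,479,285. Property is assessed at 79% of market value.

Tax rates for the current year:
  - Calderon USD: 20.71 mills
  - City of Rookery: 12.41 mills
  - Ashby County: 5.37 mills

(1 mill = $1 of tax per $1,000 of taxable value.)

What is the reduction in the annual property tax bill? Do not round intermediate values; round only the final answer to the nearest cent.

Old assessed value = $1,597,500 × 0.79 = $1,262,025
New assessed value = $1,479,285 × 0.79 = $1,168,635.15
Combined rate = 0.02071 + 0.01241 + 0.00537 = 0.03849
Old tax = $1,262,025 × 0.03849 = $48,575.34225
New tax = $1,168,635.15 × 0.03849 = $44,980.7669235
Reduction = $48,575.34225 − $44,980.7669235 = $3,594.5753265

$3,594.58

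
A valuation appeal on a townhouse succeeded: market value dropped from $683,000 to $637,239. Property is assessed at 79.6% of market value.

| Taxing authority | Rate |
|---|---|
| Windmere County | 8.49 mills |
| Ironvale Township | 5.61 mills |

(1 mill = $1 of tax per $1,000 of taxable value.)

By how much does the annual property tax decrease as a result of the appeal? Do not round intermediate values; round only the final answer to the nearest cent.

$513.60

Old assessed value = $683,000 × 0.796 = $543,668
New assessed value = $637,239 × 0.796 = $507,242.244
Combined rate = 0.00849 + 0.00561 = 0.0141
Old tax = $543,668 × 0.0141 = $7,665.7188
New tax = $507,242.244 × 0.0141 = $7,152.1156404
Reduction = $7,665.7188 − $7,152.1156404 = $513.6031596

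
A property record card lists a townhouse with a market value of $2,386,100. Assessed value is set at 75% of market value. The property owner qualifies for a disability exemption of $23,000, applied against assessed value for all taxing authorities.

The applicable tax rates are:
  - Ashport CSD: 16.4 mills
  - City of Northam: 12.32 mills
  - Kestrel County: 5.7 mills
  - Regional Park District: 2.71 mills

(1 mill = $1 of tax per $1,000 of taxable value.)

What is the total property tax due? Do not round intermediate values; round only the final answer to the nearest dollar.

$65,593

Assessed value = $2,386,100 × 0.75 = $1,789,575
Taxable value = $1,789,575 − $23,000 = $1,766,575
Ashport CSD: $1,766,575 × 0.0164 = $28,971.83
City of Northam: $1,766,575 × 0.01232 = $21,764.204
Kestrel County: $1,766,575 × 0.0057 = $10,069.4775
Regional Park District: $1,766,575 × 0.00271 = $4,787.41825
Total = $28,971.83 + $21,764.204 + $10,069.4775 + $4,787.41825 = $65,592.92975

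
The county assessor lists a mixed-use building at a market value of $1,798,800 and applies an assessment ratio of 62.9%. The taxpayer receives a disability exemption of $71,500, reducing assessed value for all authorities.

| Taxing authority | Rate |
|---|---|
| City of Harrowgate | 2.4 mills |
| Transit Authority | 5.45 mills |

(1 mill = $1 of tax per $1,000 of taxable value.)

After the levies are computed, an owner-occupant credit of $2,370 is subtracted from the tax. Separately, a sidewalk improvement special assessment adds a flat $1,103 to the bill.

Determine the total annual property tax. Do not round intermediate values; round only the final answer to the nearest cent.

Assessed value = $1,798,800 × 0.629 = $1,131,445.2
Taxable value = $1,131,445.2 − $71,500 = $1,059,945.2
City of Harrowgate: $1,059,945.2 × 0.0024 = $2,543.86848
Transit Authority: $1,059,945.2 × 0.00545 = $5,776.70134
Levies subtotal = $8,320.56982
After credit = $8,320.56982 − $2,370 = $5,950.56982
Total = $5,950.56982 + $1,103 = $7,053.56982

$7,053.57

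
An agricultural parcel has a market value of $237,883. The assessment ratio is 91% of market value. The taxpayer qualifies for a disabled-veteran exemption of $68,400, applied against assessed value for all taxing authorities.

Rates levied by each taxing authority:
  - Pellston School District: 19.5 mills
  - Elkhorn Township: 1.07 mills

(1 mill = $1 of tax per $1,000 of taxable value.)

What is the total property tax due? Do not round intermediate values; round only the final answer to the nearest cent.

$3,045.87

Assessed value = $237,883 × 0.91 = $216,473.53
Taxable value = $216,473.53 − $68,400 = $148,073.53
Pellston School District: $148,073.53 × 0.0195 = $2,887.433835
Elkhorn Township: $148,073.53 × 0.00107 = $158.4386771
Total = $2,887.433835 + $158.4386771 = $3,045.8725121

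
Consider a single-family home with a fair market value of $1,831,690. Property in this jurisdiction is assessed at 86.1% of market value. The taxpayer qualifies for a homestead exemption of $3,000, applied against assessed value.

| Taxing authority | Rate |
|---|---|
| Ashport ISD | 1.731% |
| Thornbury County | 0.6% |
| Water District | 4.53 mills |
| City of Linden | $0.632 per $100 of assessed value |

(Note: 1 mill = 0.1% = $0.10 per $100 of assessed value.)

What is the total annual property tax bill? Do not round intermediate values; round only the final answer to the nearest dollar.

$53,771

Assessed value = $1,831,690 × 0.861 = $1,577,085.09
Taxable value = $1,577,085.09 − $3,000 = $1,574,085.09
Ashport ISD: $1,574,085.09 × 0.01731 = $27,247.4129079
Thornbury County: $1,574,085.09 × 0.006 = $9,444.51054
Water District: $1,574,085.09 × 0.00453 = $7,130.6054577
City of Linden: $1,574,085.09 × 0.00632 = $9,948.2177688
Total = $53,770.7466744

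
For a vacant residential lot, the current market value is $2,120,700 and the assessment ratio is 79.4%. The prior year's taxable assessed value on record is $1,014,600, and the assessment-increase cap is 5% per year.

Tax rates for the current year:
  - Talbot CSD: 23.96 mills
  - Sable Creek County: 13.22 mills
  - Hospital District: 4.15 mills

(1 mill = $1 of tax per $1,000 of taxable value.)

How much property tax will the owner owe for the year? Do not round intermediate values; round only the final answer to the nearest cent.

Uncapped assessed value = $2,120,700 × 0.794 = $1,683,835.8
Cap limit = $1,014,600 × 1.05 = $1,065,330
Taxable assessed value = min($1,683,835.8, $1,065,330) = $1,065,330 (cap binds)
Talbot CSD: $1,065,330 × 0.02396 = $25,525.3068
Sable Creek County: $1,065,330 × 0.01322 = $14,083.6626
Hospital District: $1,065,330 × 0.00415 = $4,421.1195
Total = $44,030.0889

$44,030.09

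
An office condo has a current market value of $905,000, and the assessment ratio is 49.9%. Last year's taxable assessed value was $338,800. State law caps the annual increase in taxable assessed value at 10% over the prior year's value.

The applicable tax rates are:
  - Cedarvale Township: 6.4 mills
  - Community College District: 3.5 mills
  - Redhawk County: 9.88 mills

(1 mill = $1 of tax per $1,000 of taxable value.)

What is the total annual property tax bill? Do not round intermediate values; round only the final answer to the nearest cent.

$7,371.61

Uncapped assessed value = $905,000 × 0.499 = $451,595
Cap limit = $338,800 × 1.1 = $372,680
Taxable assessed value = min($451,595, $372,680) = $372,680 (cap binds)
Cedarvale Township: $372,680 × 0.0064 = $2,385.152
Community College District: $372,680 × 0.0035 = $1,304.38
Redhawk County: $372,680 × 0.00988 = $3,682.0784
Total = $7,371.6104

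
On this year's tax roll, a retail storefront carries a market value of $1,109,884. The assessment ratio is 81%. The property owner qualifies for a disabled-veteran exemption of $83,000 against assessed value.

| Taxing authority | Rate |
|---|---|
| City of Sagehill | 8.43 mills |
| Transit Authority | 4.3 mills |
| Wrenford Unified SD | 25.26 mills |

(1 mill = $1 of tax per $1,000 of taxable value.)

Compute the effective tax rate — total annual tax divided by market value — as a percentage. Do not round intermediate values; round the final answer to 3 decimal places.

2.793%

Assessed value = $1,109,884 × 0.81 = $899,006.04
Taxable value = $899,006.04 − $83,000 = $816,006.04
City of Sagehill: $816,006.04 × 0.00843 = $6,878.9309172
Transit Authority: $816,006.04 × 0.0043 = $3,508.825972
Wrenford Unified SD: $816,006.04 × 0.02526 = $20,612.3125704
Total tax = $31,000.0694596
Effective rate = $31,000.0694596 ÷ $1,109,884 = 2.793% of market value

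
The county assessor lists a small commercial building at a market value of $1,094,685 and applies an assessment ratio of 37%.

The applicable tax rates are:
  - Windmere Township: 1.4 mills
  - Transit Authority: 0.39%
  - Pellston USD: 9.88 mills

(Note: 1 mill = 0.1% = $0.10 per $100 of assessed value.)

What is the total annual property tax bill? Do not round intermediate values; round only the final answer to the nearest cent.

Assessed value = $1,094,685 × 0.37 = $405,033.45
Windmere Township: $405,033.45 × 0.0014 = $567.04683
Transit Authority: $405,033.45 × 0.0039 = $1,579.630455
Pellston USD: $405,033.45 × 0.00988 = $4,001.730486
Total = $6,148.407771

$6,148.41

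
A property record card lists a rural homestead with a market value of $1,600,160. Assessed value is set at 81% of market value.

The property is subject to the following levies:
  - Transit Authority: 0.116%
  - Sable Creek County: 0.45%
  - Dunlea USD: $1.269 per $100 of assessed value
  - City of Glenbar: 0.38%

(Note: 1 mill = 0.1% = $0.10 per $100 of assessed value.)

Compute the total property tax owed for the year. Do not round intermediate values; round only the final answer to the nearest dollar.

Assessed value = $1,600,160 × 0.81 = $1,296,129.6
Transit Authority: $1,296,129.6 × 0.00116 = $1,503.510336
Sable Creek County: $1,296,129.6 × 0.0045 = $5,832.5832
Dunlea USD: $1,296,129.6 × 0.01269 = $16,447.884624
City of Glenbar: $1,296,129.6 × 0.0038 = $4,925.29248
Total = $28,709.27064

$28,709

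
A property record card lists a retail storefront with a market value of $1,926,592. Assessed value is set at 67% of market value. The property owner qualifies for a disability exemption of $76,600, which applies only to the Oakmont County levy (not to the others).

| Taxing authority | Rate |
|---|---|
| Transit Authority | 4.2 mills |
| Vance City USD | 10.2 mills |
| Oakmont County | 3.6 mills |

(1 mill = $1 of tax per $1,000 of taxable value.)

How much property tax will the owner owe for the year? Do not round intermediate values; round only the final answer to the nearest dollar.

Assessed value = $1,926,592 × 0.67 = $1,290,816.64
Transit Authority: $1,290,816.64 × 0.0042 = $5,421.429888
Vance City USD: $1,290,816.64 × 0.0102 = $13,166.329728
Oakmont County: ($1,290,816.64 − $76,600) × 0.0036 = $1,214,216.64 × 0.0036 = $4,371.179904
Total = $22,958.93952

$22,959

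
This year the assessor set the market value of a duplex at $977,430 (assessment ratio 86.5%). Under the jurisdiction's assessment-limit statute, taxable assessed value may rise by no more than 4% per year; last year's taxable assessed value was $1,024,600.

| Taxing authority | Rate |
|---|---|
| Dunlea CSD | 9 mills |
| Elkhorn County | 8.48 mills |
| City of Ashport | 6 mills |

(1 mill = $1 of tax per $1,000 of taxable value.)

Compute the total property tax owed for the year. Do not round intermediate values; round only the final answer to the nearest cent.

Uncapped assessed value = $977,430 × 0.865 = $845,476.95
Cap limit = $1,024,600 × 1.04 = $1,065,584
Taxable assessed value = min($845,476.95, $1,065,584) = $845,476.95 (cap does not bind)
Dunlea CSD: $845,476.95 × 0.009 = $7,609.29255
Elkhorn County: $845,476.95 × 0.00848 = $7,169.644536
City of Ashport: $845,476.95 × 0.006 = $5,072.8617
Total = $19,851.798786

$19,851.80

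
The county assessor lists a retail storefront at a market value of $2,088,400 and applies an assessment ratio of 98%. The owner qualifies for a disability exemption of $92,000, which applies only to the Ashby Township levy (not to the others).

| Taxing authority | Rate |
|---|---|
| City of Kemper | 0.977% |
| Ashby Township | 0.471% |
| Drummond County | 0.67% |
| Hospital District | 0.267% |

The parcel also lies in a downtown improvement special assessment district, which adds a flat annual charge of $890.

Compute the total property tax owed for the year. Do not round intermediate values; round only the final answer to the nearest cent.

Assessed value = $2,088,400 × 0.98 = $2,046,632
City of Kemper: $2,046,632 × 0.00977 = $19,995.59464
Ashby Township: ($2,046,632 − $92,000) × 0.00471 = $1,954,632 × 0.00471 = $9,206.31672
Drummond County: $2,046,632 × 0.0067 = $13,712.4344
Hospital District: $2,046,632 × 0.00267 = $5,464.50744
Levies subtotal = $48,378.8532
Total = $48,378.8532 + $890 = $49,268.8532

$49,268.85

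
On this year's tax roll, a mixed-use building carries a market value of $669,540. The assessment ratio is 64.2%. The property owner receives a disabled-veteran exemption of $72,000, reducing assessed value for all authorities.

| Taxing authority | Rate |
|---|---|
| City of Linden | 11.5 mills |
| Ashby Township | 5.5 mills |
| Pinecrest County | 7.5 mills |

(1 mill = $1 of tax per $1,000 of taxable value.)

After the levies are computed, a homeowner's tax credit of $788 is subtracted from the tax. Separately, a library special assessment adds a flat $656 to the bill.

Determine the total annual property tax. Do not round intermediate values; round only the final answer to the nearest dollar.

$8,635

Assessed value = $669,540 × 0.642 = $429,844.68
Taxable value = $429,844.68 − $72,000 = $357,844.68
City of Linden: $357,844.68 × 0.0115 = $4,115.21382
Ashby Township: $357,844.68 × 0.0055 = $1,968.14574
Pinecrest County: $357,844.68 × 0.0075 = $2,683.8351
Levies subtotal = $8,767.19466
After credit = $8,767.19466 − $788 = $7,979.19466
Total = $7,979.19466 + $656 = $8,635.19466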